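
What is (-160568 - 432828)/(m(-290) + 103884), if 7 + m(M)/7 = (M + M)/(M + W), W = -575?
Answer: -102657508/17964267 ≈ -5.7145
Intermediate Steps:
m(M) = -49 + 14*M/(-575 + M) (m(M) = -49 + 7*((M + M)/(M - 575)) = -49 + 7*((2*M)/(-575 + M)) = -49 + 7*(2*M/(-575 + M)) = -49 + 14*M/(-575 + M))
(-160568 - 432828)/(m(-290) + 103884) = (-160568 - 432828)/(35*(805 - 1*(-290))/(-575 - 290) + 103884) = -593396/(35*(805 + 290)/(-865) + 103884) = -593396/(35*(-1/865)*1095 + 103884) = -593396/(-7665/173 + 103884) = -593396/17964267/173 = -593396*173/17964267 = -102657508/17964267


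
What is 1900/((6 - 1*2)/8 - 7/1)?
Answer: -3800/13 ≈ -292.31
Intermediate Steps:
1900/((6 - 1*2)/8 - 7/1) = 1900/((6 - 2)*(⅛) - 7*1) = 1900/(4*(⅛) - 7) = 1900/(½ - 7) = 1900/(-13/2) = -2/13*1900 = -3800/13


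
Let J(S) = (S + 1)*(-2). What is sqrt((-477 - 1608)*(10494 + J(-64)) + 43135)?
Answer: I*sqrt(22099565) ≈ 4701.0*I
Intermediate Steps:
J(S) = -2 - 2*S (J(S) = (1 + S)*(-2) = -2 - 2*S)
sqrt((-477 - 1608)*(10494 + J(-64)) + 43135) = sqrt((-477 - 1608)*(10494 + (-2 - 2*(-64))) + 43135) = sqrt(-2085*(10494 + (-2 + 128)) + 43135) = sqrt(-2085*(10494 + 126) + 43135) = sqrt(-2085*10620 + 43135) = sqrt(-22142700 + 43135) = sqrt(-22099565) = I*sqrt(22099565)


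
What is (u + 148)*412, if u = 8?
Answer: 64272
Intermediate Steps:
(u + 148)*412 = (8 + 148)*412 = 156*412 = 64272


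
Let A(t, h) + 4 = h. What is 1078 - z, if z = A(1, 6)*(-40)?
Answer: 1158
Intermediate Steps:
A(t, h) = -4 + h
z = -80 (z = (-4 + 6)*(-40) = 2*(-40) = -80)
1078 - z = 1078 - 1*(-80) = 1078 + 80 = 1158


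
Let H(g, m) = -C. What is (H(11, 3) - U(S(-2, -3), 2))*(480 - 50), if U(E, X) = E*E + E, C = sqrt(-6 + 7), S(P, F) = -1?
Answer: -430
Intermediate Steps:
C = 1 (C = sqrt(1) = 1)
U(E, X) = E + E**2 (U(E, X) = E**2 + E = E + E**2)
H(g, m) = -1 (H(g, m) = -1*1 = -1)
(H(11, 3) - U(S(-2, -3), 2))*(480 - 50) = (-1 - (-1)*(1 - 1))*(480 - 50) = (-1 - (-1)*0)*430 = (-1 - 1*0)*430 = (-1 + 0)*430 = -1*430 = -430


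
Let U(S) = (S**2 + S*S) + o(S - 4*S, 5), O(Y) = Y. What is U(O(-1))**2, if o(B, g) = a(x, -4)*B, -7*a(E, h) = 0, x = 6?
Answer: 4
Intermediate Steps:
a(E, h) = 0 (a(E, h) = -1/7*0 = 0)
o(B, g) = 0 (o(B, g) = 0*B = 0)
U(S) = 2*S**2 (U(S) = (S**2 + S*S) + 0 = (S**2 + S**2) + 0 = 2*S**2 + 0 = 2*S**2)
U(O(-1))**2 = (2*(-1)**2)**2 = (2*1)**2 = 2**2 = 4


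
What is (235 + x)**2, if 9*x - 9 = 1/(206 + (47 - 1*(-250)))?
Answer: 1141420867129/20493729 ≈ 55696.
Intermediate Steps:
x = 4528/4527 (x = 1 + 1/(9*(206 + (47 - 1*(-250)))) = 1 + 1/(9*(206 + (47 + 250))) = 1 + 1/(9*(206 + 297)) = 1 + (1/9)/503 = 1 + (1/9)*(1/503) = 1 + 1/4527 = 4528/4527 ≈ 1.0002)
(235 + x)**2 = (235 + 4528/4527)**2 = (1068373/4527)**2 = 1141420867129/20493729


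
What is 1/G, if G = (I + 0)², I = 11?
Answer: 1/121 ≈ 0.0082645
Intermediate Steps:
G = 121 (G = (11 + 0)² = 11² = 121)
1/G = 1/121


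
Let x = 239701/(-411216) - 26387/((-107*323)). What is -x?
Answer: -2566450331/14212036176 ≈ -0.18058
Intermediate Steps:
x = 2566450331/14212036176 (x = 239701*(-1/411216) - 26387/(-34561) = -239701/411216 - 26387*(-1/34561) = -239701/411216 + 26387/34561 = 2566450331/14212036176 ≈ 0.18058)
-x = -1*2566450331/14212036176 = -2566450331/14212036176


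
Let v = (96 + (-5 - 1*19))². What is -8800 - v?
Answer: -13984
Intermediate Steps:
v = 5184 (v = (96 + (-5 - 19))² = (96 - 24)² = 72² = 5184)
-8800 - v = -8800 - 1*5184 = -8800 - 5184 = -13984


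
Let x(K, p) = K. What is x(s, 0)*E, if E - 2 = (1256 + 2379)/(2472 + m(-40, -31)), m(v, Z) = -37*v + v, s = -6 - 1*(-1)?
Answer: -57295/3912 ≈ -14.646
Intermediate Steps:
s = -5 (s = -6 + 1 = -5)
m(v, Z) = -36*v
E = 11459/3912 (E = 2 + (1256 + 2379)/(2472 - 36*(-40)) = 2 + 3635/(2472 + 1440) = 2 + 3635/3912 = 11459/3912 ≈ 2.9292)
x(s, 0)*E = -5*11459/3912 = -57295/3912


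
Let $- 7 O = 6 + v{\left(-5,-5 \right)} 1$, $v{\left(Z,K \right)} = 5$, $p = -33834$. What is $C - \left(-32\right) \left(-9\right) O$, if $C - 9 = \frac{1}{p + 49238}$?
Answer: $\frac{49770331}{107828} \approx 461.57$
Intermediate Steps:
$O = - \frac{11}{7}$ ($O = - \frac{6 + 5 \cdot 1}{7} = - \frac{6 + 5}{7} = \left(- \frac{1}{7}\right) 11 = - \frac{11}{7} \approx -1.5714$)
$C = \frac{138637}{15404}$ ($C = 9 + \frac{1}{-33834 + 49238} = 9 + \frac{1}{15404} = \frac{138637}{15404} \approx 9.0001$)
$C - \left(-32\right) \left(-9\right) O = \frac{138637}{15404} - \left(-32\right) \left(-9\right) \left(- \frac{11}{7}\right) = \frac{138637}{15404} - 288 \left(- \frac{11}{7}\right) = \frac{138637}{15404} - - \frac{3168}{7} = \frac{138637}{15404} + \frac{3168}{7} = \frac{49770331}{107828}$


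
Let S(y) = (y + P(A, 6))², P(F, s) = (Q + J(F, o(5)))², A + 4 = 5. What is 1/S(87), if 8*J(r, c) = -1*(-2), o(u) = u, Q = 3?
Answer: 256/2436721 ≈ 0.00010506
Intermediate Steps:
J(r, c) = ¼ (J(r, c) = (-1*(-2))/8 = (⅛)*2 = ¼)
A = 1 (A = -4 + 5 = 1)
P(F, s) = 169/16 (P(F, s) = (3 + ¼)² = (13/4)² = 169/16)
S(y) = (169/16 + y)² (S(y) = (y + 169/16)² = (169/16 + y)²)
1/S(87) = 1/((169 + 16*87)²/256) = 1/((169 + 1392)²/256) = 1/((1/256)*1561²) = 1/((1/256)*2436721) = 1/(2436721/256) = 256/2436721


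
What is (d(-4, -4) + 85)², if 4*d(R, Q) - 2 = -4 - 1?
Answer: 113569/16 ≈ 7098.1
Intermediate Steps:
d(R, Q) = -¾ (d(R, Q) = ½ + (-4 - 1)/4 = ½ + (¼)*(-5) = ½ - 5/4 = -¾)
(d(-4, -4) + 85)² = (-¾ + 85)² = (337/4)² = 113569/16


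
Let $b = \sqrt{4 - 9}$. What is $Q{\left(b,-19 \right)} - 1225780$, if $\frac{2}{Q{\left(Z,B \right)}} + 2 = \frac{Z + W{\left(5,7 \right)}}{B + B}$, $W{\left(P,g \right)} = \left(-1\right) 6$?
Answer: $\frac{4 \left(- 306445 \sqrt{5} + 21451169 i\right)}{\sqrt{5} - 70 i} \approx -1.2258 \cdot 10^{6} + 0.034637 i$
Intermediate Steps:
$b = i \sqrt{5}$ ($b = \sqrt{-5} = i \sqrt{5} \approx 2.2361 i$)
$W{\left(P,g \right)} = -6$
$Q{\left(Z,B \right)} = \frac{2}{-2 + \frac{-6 + Z}{2 B}}$ ($Q{\left(Z,B \right)} = \frac{2}{-2 + \frac{Z - 6}{B + B}} = \frac{2}{-2 + \frac{-6 + Z}{2 B}}$)
$Q{\left(b,-19 \right)} - 1225780 = \left(-4\right) \left(-19\right) \frac{1}{6 - i \sqrt{5} + 4 \left(-19\right)} - 1225780 = \left(-4\right) \left(-19\right) \frac{1}{6 - i \sqrt{5} - 76} - 1225780 = \left(-4\right) \left(-19\right) \frac{1}{-70 - i \sqrt{5}} - 1225780 = \frac{76}{-70 - i \sqrt{5}} - 1225780 = -1225780 + \frac{76}{-70 - i \sqrt{5}}$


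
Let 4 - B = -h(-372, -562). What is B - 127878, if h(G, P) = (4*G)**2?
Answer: 2086270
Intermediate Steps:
h(G, P) = 16*G**2
B = 2214148 (B = 4 - (-1)*16*(-372)**2 = 4 - (-1)*16*138384 = 4 - (-1)*2214144 = 4 - 1*(-2214144) = 4 + 2214144 = 2214148)
B - 127878 = 2214148 - 127878 = 2086270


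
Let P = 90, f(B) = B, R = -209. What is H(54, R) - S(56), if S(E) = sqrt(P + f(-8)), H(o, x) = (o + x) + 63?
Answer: -92 - sqrt(82) ≈ -101.06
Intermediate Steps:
H(o, x) = 63 + o + x
S(E) = sqrt(82) (S(E) = sqrt(90 - 8) = sqrt(82))
H(54, R) - S(56) = (63 + 54 - 209) - sqrt(82) = -92 - sqrt(82)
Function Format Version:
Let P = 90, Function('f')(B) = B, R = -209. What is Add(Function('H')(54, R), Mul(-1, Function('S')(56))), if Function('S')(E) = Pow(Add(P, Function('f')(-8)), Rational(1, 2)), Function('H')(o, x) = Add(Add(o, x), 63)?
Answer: Add(-92, Mul(-1, Pow(82, Rational(1, 2)))) ≈ -101.06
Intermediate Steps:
Function('H')(o, x) = Add(63, o, x)
Function('S')(E) = Pow(82, Rational(1, 2)) (Function('S')(E) = Pow(Add(90, -8), Rational(1, 2)) = Pow(82, Rational(1, 2)))
Add(Function('H')(54, R), Mul(-1, Function('S')(56))) = Add(Add(63, 54, -209), Mul(-1, Pow(82, Rational(1, 2)))) = Add(-92, Mul(-1, Pow(82, Rational(1, 2))))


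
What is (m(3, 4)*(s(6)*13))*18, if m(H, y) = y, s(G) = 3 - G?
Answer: -2808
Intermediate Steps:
(m(3, 4)*(s(6)*13))*18 = (4*((3 - 1*6)*13))*18 = (4*((3 - 6)*13))*18 = (4*(-3*13))*18 = (4*(-39))*18 = -156*18 = -2808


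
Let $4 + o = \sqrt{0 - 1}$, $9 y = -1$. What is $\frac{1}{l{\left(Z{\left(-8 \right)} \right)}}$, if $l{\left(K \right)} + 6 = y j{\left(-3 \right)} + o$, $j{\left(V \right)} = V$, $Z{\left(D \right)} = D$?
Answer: $- \frac{87}{850} - \frac{9 i}{850} \approx -0.10235 - 0.010588 i$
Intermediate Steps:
$y = - \frac{1}{9}$ ($y = \frac{1}{9} \left(-1\right) = - \frac{1}{9} \approx -0.11111$)
$o = -4 + i$ ($o = -4 + \sqrt{0 - 1} = -4 + \sqrt{-1} = -4 + i \approx -4.0 + 1.0 i$)
$l{\left(K \right)} = - \frac{29}{3} + i$ ($l{\left(K \right)} = -6 - \left(\frac{11}{3} - i\right) = - \frac{29}{3} + i$)
$\frac{1}{l{\left(Z{\left(-8 \right)} \right)}} = \frac{1}{- \frac{29}{3} + i} = \frac{9 \left(- \frac{29}{3} - i\right)}{850}$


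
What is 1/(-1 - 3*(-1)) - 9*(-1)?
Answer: 19/2 ≈ 9.5000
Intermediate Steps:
1/(-1 - 3*(-1)) - 9*(-1) = 1/(-1 + 3) + 9 = 1/2 + 9 = ½ + 9 = 19/2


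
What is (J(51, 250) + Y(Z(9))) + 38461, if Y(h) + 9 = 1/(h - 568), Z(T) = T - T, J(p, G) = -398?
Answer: 21614671/568 ≈ 38054.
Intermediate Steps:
Z(T) = 0
Y(h) = -9 + 1/(-568 + h) (Y(h) = -9 + 1/(h - 568) = -9 + 1/(-568 + h))
(J(51, 250) + Y(Z(9))) + 38461 = (-398 + (5113 - 9*0)/(-568 + 0)) + 38461 = (-398 + (5113 + 0)/(-568)) + 38461 = (-398 - 1/568*5113) + 38461 = (-398 - 5113/568) + 38461 = -231177/568 + 38461 = 21614671/568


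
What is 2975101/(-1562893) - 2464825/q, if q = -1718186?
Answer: -1259519148061/2685340872098 ≈ -0.46904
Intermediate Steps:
2975101/(-1562893) - 2464825/q = 2975101/(-1562893) - 2464825/(-1718186) = 2975101*(-1/1562893) - 2464825*(-1/1718186) = -2975101/1562893 + 2464825/1718186 = -1259519148061/2685340872098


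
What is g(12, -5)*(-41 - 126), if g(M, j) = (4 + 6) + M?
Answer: -3674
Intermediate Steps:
g(M, j) = 10 + M
g(12, -5)*(-41 - 126) = (10 + 12)*(-41 - 126) = 22*(-167) = -3674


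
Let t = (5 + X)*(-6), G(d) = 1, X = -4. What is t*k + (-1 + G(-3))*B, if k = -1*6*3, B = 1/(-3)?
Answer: 108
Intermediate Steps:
t = -6 (t = (5 - 4)*(-6) = 1*(-6) = -6)
B = -⅓ ≈ -0.33333
k = -18 (k = -6*3 = -18)
t*k + (-1 + G(-3))*B = -6*(-18) + (-1 + 1)*(-⅓) = 108 + 0*(-⅓) = 108 + 0 = 108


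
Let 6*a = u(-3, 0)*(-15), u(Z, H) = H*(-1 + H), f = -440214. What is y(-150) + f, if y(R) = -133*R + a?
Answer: -420264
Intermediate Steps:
a = 0 (a = ((0*(-1 + 0))*(-15))/6 = ((0*(-1))*(-15))/6 = (0*(-15))/6 = (1/6)*0 = 0)
y(R) = -133*R (y(R) = -133*R + 0 = -133*R)
y(-150) + f = -133*(-150) - 440214 = 19950 - 440214 = -420264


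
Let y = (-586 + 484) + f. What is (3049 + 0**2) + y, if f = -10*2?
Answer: 2927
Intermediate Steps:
f = -20
y = -122 (y = (-586 + 484) - 20 = -102 - 20 = -122)
(3049 + 0**2) + y = (3049 + 0**2) - 122 = (3049 + 0) - 122 = 3049 - 122 = 2927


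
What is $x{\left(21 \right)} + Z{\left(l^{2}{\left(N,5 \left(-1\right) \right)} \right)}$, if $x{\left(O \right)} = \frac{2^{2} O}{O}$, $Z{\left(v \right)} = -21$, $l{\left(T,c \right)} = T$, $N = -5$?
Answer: $-17$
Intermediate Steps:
$x{\left(O \right)} = 4$ ($x{\left(O \right)} = \frac{4 O}{O} = 4$)
$x{\left(21 \right)} + Z{\left(l^{2}{\left(N,5 \left(-1\right) \right)} \right)} = 4 - 21 = -17$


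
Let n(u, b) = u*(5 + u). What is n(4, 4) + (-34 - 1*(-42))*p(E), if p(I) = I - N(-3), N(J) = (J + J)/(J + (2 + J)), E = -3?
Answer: 0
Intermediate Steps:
N(J) = 2*J/(2 + 2*J) (N(J) = (2*J)/(2 + 2*J) = 2*J/(2 + 2*J))
p(I) = -3/2 + I (p(I) = I - (-3)/(1 - 3) = I - (-3)/(-2) = I - (-3)*(-1)/2 = I - 1*3/2 = I - 3/2 = -3/2 + I)
n(4, 4) + (-34 - 1*(-42))*p(E) = 4*(5 + 4) + (-34 - 1*(-42))*(-3/2 - 3) = 4*9 + (-34 + 42)*(-9/2) = 36 + 8*(-9/2) = 36 - 36 = 0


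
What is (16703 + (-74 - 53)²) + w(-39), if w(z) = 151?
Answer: 32983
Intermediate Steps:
(16703 + (-74 - 53)²) + w(-39) = (16703 + (-74 - 53)²) + 151 = (16703 + (-127)²) + 151 = (16703 + 16129) + 151 = 32832 + 151 = 32983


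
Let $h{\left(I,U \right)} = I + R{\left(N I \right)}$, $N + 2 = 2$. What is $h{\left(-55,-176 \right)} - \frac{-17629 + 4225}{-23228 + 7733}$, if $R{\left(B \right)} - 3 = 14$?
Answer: $- \frac{200738}{5165} \approx -38.865$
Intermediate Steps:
$N = 0$ ($N = -2 + 2 = 0$)
$R{\left(B \right)} = 17$ ($R{\left(B \right)} = 3 + 14 = 17$)
$h{\left(I,U \right)} = 17 + I$ ($h{\left(I,U \right)} = I + 17 = 17 + I$)
$h{\left(-55,-176 \right)} - \frac{-17629 + 4225}{-23228 + 7733} = \left(17 - 55\right) - \frac{-17629 + 4225}{-23228 + 7733} = -38 - - \frac{13404}{-15495} = -38 - \left(-13404\right) \left(- \frac{1}{15495}\right) = -38 - \frac{4468}{5165} = - \frac{200738}{5165}$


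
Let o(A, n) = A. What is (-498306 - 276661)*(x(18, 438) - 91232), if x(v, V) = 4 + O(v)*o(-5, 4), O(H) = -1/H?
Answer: 1272572535733/18 ≈ 7.0698e+10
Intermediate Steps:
x(v, V) = 4 + 5/v (x(v, V) = 4 - 1/v*(-5) = 4 + 5/v)
(-498306 - 276661)*(x(18, 438) - 91232) = (-498306 - 276661)*((4 + 5/18) - 91232) = -774967*((4 + 5*(1/18)) - 91232) = -774967*((4 + 5/18) - 91232) = -774967*(77/18 - 91232) = -774967*(-1642099/18) = 1272572535733/18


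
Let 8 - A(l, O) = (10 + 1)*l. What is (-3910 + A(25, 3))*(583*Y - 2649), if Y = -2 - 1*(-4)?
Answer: 6194491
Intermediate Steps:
Y = 2 (Y = -2 + 4 = 2)
A(l, O) = 8 - 11*l (A(l, O) = 8 - (10 + 1)*l = 8 - 11*l)
(-3910 + A(25, 3))*(583*Y - 2649) = (-3910 + (8 - 11*25))*(583*2 - 2649) = (-3910 + (8 - 275))*(1166 - 2649) = (-3910 - 267)*(-1483) = -4177*(-1483) = 6194491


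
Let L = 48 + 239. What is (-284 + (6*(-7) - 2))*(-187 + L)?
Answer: -32800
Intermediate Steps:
L = 287
(-284 + (6*(-7) - 2))*(-187 + L) = (-284 + (6*(-7) - 2))*(-187 + 287) = (-284 + (-42 - 2))*100 = (-284 - 44)*100 = -328*100 = -32800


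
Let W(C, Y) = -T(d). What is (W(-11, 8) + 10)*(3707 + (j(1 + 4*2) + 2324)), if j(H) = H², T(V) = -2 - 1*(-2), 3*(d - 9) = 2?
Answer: 61120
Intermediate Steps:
d = 29/3 (d = 9 + (⅓)*2 = 9 + ⅔ = 29/3 ≈ 9.6667)
T(V) = 0 (T(V) = -2 + 2 = 0)
W(C, Y) = 0 (W(C, Y) = -1*0 = 0)
(W(-11, 8) + 10)*(3707 + (j(1 + 4*2) + 2324)) = (0 + 10)*(3707 + ((1 + 4*2)² + 2324)) = 10*(3707 + ((1 + 8)² + 2324)) = 10*(3707 + (9² + 2324)) = 10*(3707 + (81 + 2324)) = 10*(3707 + 2405) = 10*6112 = 61120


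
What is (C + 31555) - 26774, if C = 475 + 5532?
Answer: 10788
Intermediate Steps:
C = 6007
(C + 31555) - 26774 = (6007 + 31555) - 26774 = 37562 - 26774 = 10788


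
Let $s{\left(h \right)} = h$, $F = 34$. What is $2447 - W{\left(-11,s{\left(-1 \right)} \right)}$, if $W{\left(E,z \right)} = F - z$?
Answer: $2412$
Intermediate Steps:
$W{\left(E,z \right)} = 34 - z$
$2447 - W{\left(-11,s{\left(-1 \right)} \right)} = 2447 - \left(34 - -1\right) = 2447 - \left(34 + 1\right) = 2447 - 35 = 2412$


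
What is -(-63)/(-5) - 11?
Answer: -118/5 ≈ -23.600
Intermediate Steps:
-(-63)/(-5) - 11 = -(-63)*(-1)/5 - 11 = -9*7/5 - 11 = -63/5 - 11 = -118/5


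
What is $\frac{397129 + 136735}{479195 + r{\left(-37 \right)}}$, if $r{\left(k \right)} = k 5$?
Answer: $\frac{266932}{239505} \approx 1.1145$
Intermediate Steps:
$r{\left(k \right)} = 5 k$
$\frac{397129 + 136735}{479195 + r{\left(-37 \right)}} = \frac{397129 + 136735}{479195 + 5 \left(-37\right)} = \frac{533864}{479195 - 185} = \frac{533864}{479010} = 533864 \cdot \frac{1}{479010} = \frac{266932}{239505}$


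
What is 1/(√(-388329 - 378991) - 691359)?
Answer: -691359/477978034201 - 2*I*√191830/477978034201 ≈ -1.4464e-6 - 1.8327e-9*I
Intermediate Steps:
1/(√(-388329 - 378991) - 691359) = 1/(√(-767320) - 691359) = 1/(2*I*√191830 - 691359) = 1/(-691359 + 2*I*√191830)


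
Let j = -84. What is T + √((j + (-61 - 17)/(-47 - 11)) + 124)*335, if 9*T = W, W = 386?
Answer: 386/9 + 335*√34771/29 ≈ 2196.9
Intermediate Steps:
T = 386/9 (T = (⅑)*386 = 386/9 ≈ 42.889)
T + √((j + (-61 - 17)/(-47 - 11)) + 124)*335 = 386/9 + √((-84 + (-61 - 17)/(-47 - 11)) + 124)*335 = 386/9 + √((-84 - 78/(-58)) + 124)*335 = 386/9 + √((-84 - 78*(-1/58)) + 124)*335 = 386/9 + √((-84 + 39/29) + 124)*335 = 386/9 + √(-2397/29 + 124)*335 = 386/9 + √(1199/29)*335 = 386/9 + (√34771/29)*335 = 386/9 + 335*√34771/29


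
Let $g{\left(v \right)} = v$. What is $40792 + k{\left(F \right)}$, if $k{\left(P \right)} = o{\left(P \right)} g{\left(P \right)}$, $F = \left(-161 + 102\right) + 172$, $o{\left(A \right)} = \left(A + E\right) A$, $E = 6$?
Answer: $1560303$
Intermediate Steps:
$o{\left(A \right)} = A \left(6 + A\right)$ ($o{\left(A \right)} = \left(A + 6\right) A = \left(6 + A\right) A = A \left(6 + A\right)$)
$F = 113$ ($F = -59 + 172 = 113$)
$k{\left(P \right)} = P^{2} \left(6 + P\right)$ ($k{\left(P \right)} = P \left(6 + P\right) P = P^{2} \left(6 + P\right)$)
$40792 + k{\left(F \right)} = 40792 + 113^{2} \left(6 + 113\right) = 40792 + 12769 \cdot 119 = 40792 + 1519511 = 1560303$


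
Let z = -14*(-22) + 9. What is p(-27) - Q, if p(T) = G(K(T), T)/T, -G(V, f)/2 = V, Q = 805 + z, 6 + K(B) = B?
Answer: -10120/9 ≈ -1124.4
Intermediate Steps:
z = 317 (z = 308 + 9 = 317)
K(B) = -6 + B
Q = 1122 (Q = 805 + 317 = 1122)
G(V, f) = -2*V
p(T) = (12 - 2*T)/T (p(T) = (-2*(-6 + T))/T = (12 - 2*T)/T)
p(-27) - Q = (-2 + 12/(-27)) - 1*1122 = (-2 + 12*(-1/27)) - 1122 = (-2 - 4/9) - 1122 = -22/9 - 1122 = -10120/9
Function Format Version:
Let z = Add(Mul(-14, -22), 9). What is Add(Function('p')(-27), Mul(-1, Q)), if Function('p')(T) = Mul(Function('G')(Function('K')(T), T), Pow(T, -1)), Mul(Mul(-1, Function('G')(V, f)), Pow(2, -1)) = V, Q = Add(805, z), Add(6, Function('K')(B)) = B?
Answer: Rational(-10120, 9) ≈ -1124.4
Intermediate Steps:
z = 317 (z = Add(308, 9) = 317)
Function('K')(B) = Add(-6, B)
Q = 1122 (Q = Add(805, 317) = 1122)
Function('G')(V, f) = Mul(-2, V)
Function('p')(T) = Mul(Pow(T, -1), Add(12, Mul(-2, T))) (Function('p')(T) = Mul(Mul(-2, Add(-6, T)), Pow(T, -1)) = Mul(Add(12, Mul(-2, T)), Pow(T, -1)) = Mul(Pow(T, -1), Add(12, Mul(-2, T))))
Add(Function('p')(-27), Mul(-1, Q)) = Add(Add(-2, Mul(12, Pow(-27, -1))), Mul(-1, 1122)) = Add(Add(-2, Mul(12, Rational(-1, 27))), -1122) = Add(Add(-2, Rational(-4, 9)), -1122) = Add(Rational(-22, 9), -1122) = Rational(-10120, 9)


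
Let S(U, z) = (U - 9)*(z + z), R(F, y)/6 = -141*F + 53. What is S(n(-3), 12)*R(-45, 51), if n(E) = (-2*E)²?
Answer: 24875424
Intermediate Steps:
R(F, y) = 318 - 846*F (R(F, y) = 6*(-141*F + 53) = 6*(53 - 141*F) = 318 - 846*F)
n(E) = 4*E²
S(U, z) = 2*z*(-9 + U) (S(U, z) = (-9 + U)*(2*z) = 2*z*(-9 + U))
S(n(-3), 12)*R(-45, 51) = (2*12*(-9 + 4*(-3)²))*(318 - 846*(-45)) = (2*12*(-9 + 4*9))*(318 + 38070) = (2*12*(-9 + 36))*38388 = (2*12*27)*38388 = 648*38388 = 24875424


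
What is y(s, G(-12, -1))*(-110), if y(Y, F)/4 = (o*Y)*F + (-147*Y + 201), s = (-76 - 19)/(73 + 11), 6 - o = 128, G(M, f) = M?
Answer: 3968470/7 ≈ 5.6692e+5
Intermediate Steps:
o = -122 (o = 6 - 1*128 = 6 - 128 = -122)
s = -95/84 ≈ -1.1310
y(Y, F) = 804 - 588*Y - 488*F*Y (y(Y, F) = 4*((-122*Y)*F + (-147*Y + 201)) = 4*(-122*F*Y + (201 - 147*Y)) = 4*(201 - 147*Y - 122*F*Y) = 804 - 588*Y - 488*F*Y)
y(s, G(-12, -1))*(-110) = (804 - 588*(-95/84) - 488*(-12)*(-95/84))*(-110) = (804 + 665 - 46360/7)*(-110) = -36077/7*(-110) = 3968470/7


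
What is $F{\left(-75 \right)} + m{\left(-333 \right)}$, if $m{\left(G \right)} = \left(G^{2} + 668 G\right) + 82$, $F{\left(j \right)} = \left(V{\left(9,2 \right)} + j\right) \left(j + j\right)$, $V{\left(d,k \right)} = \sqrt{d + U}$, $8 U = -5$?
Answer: $-100223 - \frac{75 \sqrt{134}}{2} \approx -1.0066 \cdot 10^{5}$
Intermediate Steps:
$U = - \frac{5}{8}$ ($U = \frac{1}{8} \left(-5\right) = - \frac{5}{8} \approx -0.625$)
$V{\left(d,k \right)} = \sqrt{- \frac{5}{8} + d}$ ($V{\left(d,k \right)} = \sqrt{d - \frac{5}{8}} = \sqrt{- \frac{5}{8} + d}$)
$F{\left(j \right)} = 2 j \left(j + \frac{\sqrt{134}}{4}\right)$ ($F{\left(j \right)} = \left(\frac{\sqrt{-10 + 16 \cdot 9}}{4} + j\right) \left(j + j\right) = \left(\frac{\sqrt{-10 + 144}}{4} + j\right) 2 j = \left(\frac{\sqrt{134}}{4} + j\right) 2 j = \left(j + \frac{\sqrt{134}}{4}\right) 2 j = 2 j \left(j + \frac{\sqrt{134}}{4}\right)$)
$m{\left(G \right)} = 82 + G^{2} + 668 G$
$F{\left(-75 \right)} + m{\left(-333 \right)} = \frac{1}{2} \left(-75\right) \left(\sqrt{134} + 4 \left(-75\right)\right) + \left(82 + \left(-333\right)^{2} + 668 \left(-333\right)\right) = \frac{1}{2} \left(-75\right) \left(\sqrt{134} - 300\right) + \left(82 + 110889 - 222444\right) = \frac{1}{2} \left(-75\right) \left(-300 + \sqrt{134}\right) - 111473 = \left(11250 - \frac{75 \sqrt{134}}{2}\right) - 111473 = -100223 - \frac{75 \sqrt{134}}{2}$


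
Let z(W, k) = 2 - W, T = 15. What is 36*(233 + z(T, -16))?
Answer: 7920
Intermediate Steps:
36*(233 + z(T, -16)) = 36*(233 + (2 - 1*15)) = 36*(233 + (2 - 15)) = 36*(233 - 13) = 36*220 = 7920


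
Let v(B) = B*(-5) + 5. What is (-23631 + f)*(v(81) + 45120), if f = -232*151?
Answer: -2623409360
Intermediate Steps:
v(B) = 5 - 5*B (v(B) = -5*B + 5 = 5 - 5*B)
f = -35032
(-23631 + f)*(v(81) + 45120) = (-23631 - 35032)*((5 - 5*81) + 45120) = -58663*((5 - 405) + 45120) = -58663*(-400 + 45120) = -58663*44720 = -2623409360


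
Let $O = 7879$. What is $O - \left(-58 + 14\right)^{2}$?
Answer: $5943$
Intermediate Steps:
$O - \left(-58 + 14\right)^{2} = 7879 - \left(-58 + 14\right)^{2} = 7879 - \left(-44\right)^{2} = 7879 - 1936 = 5943$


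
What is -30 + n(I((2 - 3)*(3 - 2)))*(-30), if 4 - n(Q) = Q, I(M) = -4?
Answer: -270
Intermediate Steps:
n(Q) = 4 - Q
-30 + n(I((2 - 3)*(3 - 2)))*(-30) = -30 + (4 - 1*(-4))*(-30) = -30 + (4 + 4)*(-30) = -30 + 8*(-30) = -30 - 240 = -270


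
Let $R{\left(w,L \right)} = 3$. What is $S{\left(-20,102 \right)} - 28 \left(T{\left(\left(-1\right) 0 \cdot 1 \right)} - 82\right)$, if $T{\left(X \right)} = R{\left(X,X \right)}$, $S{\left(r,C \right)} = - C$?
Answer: $2110$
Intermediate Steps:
$T{\left(X \right)} = 3$
$S{\left(-20,102 \right)} - 28 \left(T{\left(\left(-1\right) 0 \cdot 1 \right)} - 82\right) = \left(-1\right) 102 - 28 \left(3 - 82\right) = -102 - -2212 = -102 + 2212 = 2110$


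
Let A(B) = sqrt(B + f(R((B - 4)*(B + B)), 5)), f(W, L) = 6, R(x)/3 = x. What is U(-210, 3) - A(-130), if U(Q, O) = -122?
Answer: -122 - 2*I*sqrt(31) ≈ -122.0 - 11.136*I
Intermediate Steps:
R(x) = 3*x
A(B) = sqrt(6 + B) (A(B) = sqrt(B + 6) = sqrt(6 + B))
U(-210, 3) - A(-130) = -122 - sqrt(6 - 130) = -122 - sqrt(-124) = -122 - 2*I*sqrt(31)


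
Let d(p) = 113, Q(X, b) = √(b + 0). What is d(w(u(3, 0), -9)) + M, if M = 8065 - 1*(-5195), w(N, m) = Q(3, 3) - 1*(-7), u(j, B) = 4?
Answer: 13373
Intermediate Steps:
Q(X, b) = √b
w(N, m) = 7 + √3 (w(N, m) = √3 - 1*(-7) = √3 + 7 = 7 + √3)
M = 13260 (M = 8065 + 5195 = 13260)
d(w(u(3, 0), -9)) + M = 113 + 13260 = 13373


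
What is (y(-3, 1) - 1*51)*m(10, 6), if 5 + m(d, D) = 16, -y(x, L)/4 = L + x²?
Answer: -1001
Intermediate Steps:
y(x, L) = -4*L - 4*x² (y(x, L) = -4*(L + x²) = -4*L - 4*x²)
m(d, D) = 11 (m(d, D) = -5 + 16 = 11)
(y(-3, 1) - 1*51)*m(10, 6) = ((-4*1 - 4*(-3)²) - 1*51)*11 = ((-4 - 4*9) - 51)*11 = ((-4 - 36) - 51)*11 = (-40 - 51)*11 = -91*11 = -1001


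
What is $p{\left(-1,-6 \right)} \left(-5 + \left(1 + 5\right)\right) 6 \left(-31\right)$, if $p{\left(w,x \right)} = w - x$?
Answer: $-930$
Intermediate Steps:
$p{\left(-1,-6 \right)} \left(-5 + \left(1 + 5\right)\right) 6 \left(-31\right) = \left(-1 - -6\right) \left(-5 + \left(1 + 5\right)\right) 6 \left(-31\right) = \left(-1 + 6\right) \left(-5 + 6\right) 6 \left(-31\right) = 5 \cdot 1 \cdot 6 \left(-31\right) = 5 \cdot 6 \left(-31\right) = 30 \left(-31\right) = -930$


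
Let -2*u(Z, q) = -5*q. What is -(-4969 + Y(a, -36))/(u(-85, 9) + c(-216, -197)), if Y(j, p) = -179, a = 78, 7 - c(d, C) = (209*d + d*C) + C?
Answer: 3432/1879 ≈ 1.8265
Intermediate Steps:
c(d, C) = 7 - C - 209*d - C*d (c(d, C) = 7 - ((209*d + d*C) + C) = 7 - ((209*d + C*d) + C) = 7 - (C + 209*d + C*d) = 7 + (-C - 209*d - C*d) = 7 - C - 209*d - C*d)
u(Z, q) = 5*q/2 (u(Z, q) = -(-5)*q/2 = 5*q/2)
-(-4969 + Y(a, -36))/(u(-85, 9) + c(-216, -197)) = -(-4969 - 179)/((5/2)*9 + (7 - 1*(-197) - 209*(-216) - 1*(-197)*(-216))) = -(-5148)/(45/2 + (7 + 197 + 45144 - 42552)) = -(-5148)/(45/2 + 2796) = -(-5148)/5637/2 = -(-5148)*2/5637 = -1*(-3432/1879) = 3432/1879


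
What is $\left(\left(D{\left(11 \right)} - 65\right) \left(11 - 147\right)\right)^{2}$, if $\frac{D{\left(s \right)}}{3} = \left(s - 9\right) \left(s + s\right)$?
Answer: $83028544$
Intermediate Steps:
$D{\left(s \right)} = 6 s \left(-9 + s\right)$ ($D{\left(s \right)} = 3 \left(s - 9\right) \left(s + s\right) = 3 \left(-9 + s\right) 2 s = 3 \cdot 2 s \left(-9 + s\right) = 6 s \left(-9 + s\right)$)
$\left(\left(D{\left(11 \right)} - 65\right) \left(11 - 147\right)\right)^{2} = \left(\left(6 \cdot 11 \left(-9 + 11\right) - 65\right) \left(11 - 147\right)\right)^{2} = \left(\left(6 \cdot 11 \cdot 2 - 65\right) \left(-136\right)\right)^{2} = \left(\left(132 - 65\right) \left(-136\right)\right)^{2} = \left(67 \left(-136\right)\right)^{2} = \left(-9112\right)^{2} = 83028544$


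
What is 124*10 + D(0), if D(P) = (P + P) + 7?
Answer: 1247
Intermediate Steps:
D(P) = 7 + 2*P (D(P) = 2*P + 7 = 7 + 2*P)
124*10 + D(0) = 124*10 + (7 + 2*0) = 1240 + (7 + 0) = 1240 + 7 = 1247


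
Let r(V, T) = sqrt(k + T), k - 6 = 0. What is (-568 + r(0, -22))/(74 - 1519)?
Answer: 568/1445 - 4*I/1445 ≈ 0.39308 - 0.0027682*I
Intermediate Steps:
k = 6 (k = 6 + 0 = 6)
r(V, T) = sqrt(6 + T)
(-568 + r(0, -22))/(74 - 1519) = (-568 + sqrt(6 - 22))/(74 - 1519) = (-568 + sqrt(-16))/(-1445) = -(-568 + 4*I)/1445 = 568/1445 - 4*I/1445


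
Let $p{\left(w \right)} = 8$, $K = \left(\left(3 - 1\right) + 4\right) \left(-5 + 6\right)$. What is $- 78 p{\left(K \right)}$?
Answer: $-624$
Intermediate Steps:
$K = 6$ ($K = \left(\left(3 - 1\right) + 4\right) 1 = \left(2 + 4\right) 1 = 6 \cdot 1 = 6$)
$- 78 p{\left(K \right)} = \left(-78\right) 8 = -624$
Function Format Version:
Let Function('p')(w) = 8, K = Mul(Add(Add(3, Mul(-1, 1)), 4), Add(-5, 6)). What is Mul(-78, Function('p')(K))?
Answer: -624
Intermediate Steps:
K = 6 (K = Mul(Add(Add(3, -1), 4), 1) = Mul(Add(2, 4), 1) = Mul(6, 1) = 6)
Mul(-78, Function('p')(K)) = Mul(-78, 8) = -624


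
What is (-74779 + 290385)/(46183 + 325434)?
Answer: 215606/371617 ≈ 0.58018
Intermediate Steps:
(-74779 + 290385)/(46183 + 325434) = 215606/371617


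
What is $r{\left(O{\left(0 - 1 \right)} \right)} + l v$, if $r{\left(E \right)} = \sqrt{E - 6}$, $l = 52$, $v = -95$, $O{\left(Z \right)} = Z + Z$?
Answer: $-4940 + 2 i \sqrt{2} \approx -4940.0 + 2.8284 i$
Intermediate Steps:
$O{\left(Z \right)} = 2 Z$
$r{\left(E \right)} = \sqrt{-6 + E}$
$r{\left(O{\left(0 - 1 \right)} \right)} + l v = \sqrt{-6 + 2 \left(0 - 1\right)} + 52 \left(-95\right) = \sqrt{-6 + 2 \left(-1\right)} - 4940 = \sqrt{-6 - 2} - 4940 = \sqrt{-8} - 4940 = 2 i \sqrt{2} - 4940 = -4940 + 2 i \sqrt{2}$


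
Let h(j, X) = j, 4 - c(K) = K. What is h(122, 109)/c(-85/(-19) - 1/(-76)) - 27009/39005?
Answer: -362653693/1443185 ≈ -251.29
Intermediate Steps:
c(K) = 4 - K
h(122, 109)/c(-85/(-19) - 1/(-76)) - 27009/39005 = 122/(4 - (-85/(-19) - 1/(-76))) - 27009/39005 = 122/(4 - (-85*(-1/19) - 1*(-1/76))) - 27009*1/39005 = 122/(4 - (85/19 + 1/76)) - 27009/39005 = 122/(4 - 1*341/76) - 27009/39005 = 122/(4 - 341/76) - 27009/39005 = 122/(-37/76) - 27009/39005 = 122*(-76/37) - 27009/39005 = -9272/37 - 27009/39005 = -362653693/1443185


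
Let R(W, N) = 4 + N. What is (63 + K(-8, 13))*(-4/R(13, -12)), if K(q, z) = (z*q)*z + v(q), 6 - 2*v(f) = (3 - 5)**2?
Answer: -644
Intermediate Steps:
v(f) = 1 (v(f) = 3 - (3 - 5)**2/2 = 3 - 1/2*(-2)**2 = 3 - 1/2*4 = 3 - 2 = 1)
K(q, z) = 1 + q*z**2 (K(q, z) = (z*q)*z + 1 = (q*z)*z + 1 = q*z**2 + 1 = 1 + q*z**2)
(63 + K(-8, 13))*(-4/R(13, -12)) = (63 + (1 - 8*13**2))*(-4/(4 - 12)) = (63 + (1 - 8*169))*(-4/(-8)) = (63 + (1 - 1352))*(-4*(-1/8)) = (63 - 1351)*(1/2) = -1288*1/2 = -644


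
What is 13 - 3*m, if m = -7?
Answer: 34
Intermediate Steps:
13 - 3*m = 13 - 3*(-7) = 13 + 21 = 34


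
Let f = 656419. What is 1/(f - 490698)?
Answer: 1/165721 ≈ 6.0342e-6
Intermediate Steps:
1/(f - 490698) = 1/(656419 - 490698) = 1/165721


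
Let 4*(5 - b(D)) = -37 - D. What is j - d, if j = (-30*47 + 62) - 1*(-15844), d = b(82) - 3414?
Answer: 71501/4 ≈ 17875.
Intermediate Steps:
b(D) = 57/4 + D/4 (b(D) = 5 - (-37 - D)/4 = 5 + (37/4 + D/4) = 57/4 + D/4)
d = -13517/4 (d = (57/4 + (1/4)*82) - 3414 = (57/4 + 41/2) - 3414 = 139/4 - 3414 = -13517/4 ≈ -3379.3)
j = 14496 (j = (-1410 + 62) + 15844 = -1348 + 15844 = 14496)
j - d = 14496 - 1*(-13517/4) = 14496 + 13517/4 = 71501/4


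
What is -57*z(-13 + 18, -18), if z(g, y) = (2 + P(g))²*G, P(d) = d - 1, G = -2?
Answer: 4104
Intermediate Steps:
P(d) = -1 + d
z(g, y) = -2*(1 + g)² (z(g, y) = (2 + (-1 + g))²*(-2) = (1 + g)²*(-2) = -2*(1 + g)²)
-57*z(-13 + 18, -18) = -(-114)*(1 + (-13 + 18))² = -(-114)*(1 + 5)² = -(-114)*6² = -(-114)*36 = -57*(-72) = 4104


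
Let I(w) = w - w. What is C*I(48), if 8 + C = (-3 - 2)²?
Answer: 0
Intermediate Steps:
I(w) = 0
C = 17 (C = -8 + (-3 - 2)² = -8 + (-5)² = -8 + 25 = 17)
C*I(48) = 17*0 = 0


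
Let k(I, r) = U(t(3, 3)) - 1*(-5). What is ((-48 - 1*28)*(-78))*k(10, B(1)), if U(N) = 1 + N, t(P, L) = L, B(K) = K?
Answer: 53352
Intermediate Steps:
k(I, r) = 9 (k(I, r) = (1 + 3) - 1*(-5) = 4 + 5 = 9)
((-48 - 1*28)*(-78))*k(10, B(1)) = ((-48 - 1*28)*(-78))*9 = ((-48 - 28)*(-78))*9 = -76*(-78)*9 = 5928*9 = 53352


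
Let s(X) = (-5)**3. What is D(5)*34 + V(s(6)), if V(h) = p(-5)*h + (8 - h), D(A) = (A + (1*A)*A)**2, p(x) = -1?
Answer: 30858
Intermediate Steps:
s(X) = -125
D(A) = (A + A**2)**2 (D(A) = (A + A*A)**2 = (A + A**2)**2)
V(h) = 8 - 2*h (V(h) = -h + (8 - h) = 8 - 2*h)
D(5)*34 + V(s(6)) = (5**2*(1 + 5)**2)*34 + (8 - 2*(-125)) = (25*6**2)*34 + (8 + 250) = (25*36)*34 + 258 = 900*34 + 258 = 30600 + 258 = 30858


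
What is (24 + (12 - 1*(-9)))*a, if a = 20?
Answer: 900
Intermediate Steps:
(24 + (12 - 1*(-9)))*a = (24 + (12 - 1*(-9)))*20 = (24 + (12 + 9))*20 = (24 + 21)*20 = 45*20 = 900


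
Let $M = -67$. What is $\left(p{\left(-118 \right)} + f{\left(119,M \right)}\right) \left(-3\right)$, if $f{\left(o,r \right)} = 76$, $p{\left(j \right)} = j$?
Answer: $126$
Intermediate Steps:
$\left(p{\left(-118 \right)} + f{\left(119,M \right)}\right) \left(-3\right) = \left(-118 + 76\right) \left(-3\right) = \left(-42\right) \left(-3\right) = 126$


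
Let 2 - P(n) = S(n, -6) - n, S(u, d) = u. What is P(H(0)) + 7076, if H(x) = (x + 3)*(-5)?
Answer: 7078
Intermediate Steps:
H(x) = -15 - 5*x (H(x) = (3 + x)*(-5) = -15 - 5*x)
P(n) = 2 (P(n) = 2 - (n - n) = 2 - 1*0 = 2 + 0 = 2)
P(H(0)) + 7076 = 2 + 7076 = 7078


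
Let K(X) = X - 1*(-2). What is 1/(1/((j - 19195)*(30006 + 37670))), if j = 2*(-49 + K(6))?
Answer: -1304590252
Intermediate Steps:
K(X) = 2 + X (K(X) = X + 2 = 2 + X)
j = -82 (j = 2*(-49 + (2 + 6)) = 2*(-49 + 8) = 2*(-41) = -82)
1/(1/((j - 19195)*(30006 + 37670))) = 1/(1/((-82 - 19195)*(30006 + 37670))) = 1/(1/(-19277*67676)) = 1/(1/(-1304590252)) = 1/(-1/1304590252) = -1304590252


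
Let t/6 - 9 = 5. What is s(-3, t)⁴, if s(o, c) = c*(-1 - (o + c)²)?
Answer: 92312826444429457821696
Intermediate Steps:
t = 84 (t = 54 + 6*5 = 54 + 30 = 84)
s(o, c) = c*(-1 - (c + o)²)
s(-3, t)⁴ = (-1*84*(1 + (84 - 3)²))⁴ = (-1*84*(1 + 81²))⁴ = (-1*84*(1 + 6561))⁴ = (-1*84*6562)⁴ = (-551208)⁴ = 92312826444429457821696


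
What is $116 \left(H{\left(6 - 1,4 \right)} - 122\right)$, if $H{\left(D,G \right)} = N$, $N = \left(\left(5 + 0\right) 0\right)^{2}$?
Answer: $-14152$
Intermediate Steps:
$N = 0$ ($N = \left(5 \cdot 0\right)^{2} = 0^{2} = 0$)
$H{\left(D,G \right)} = 0$
$116 \left(H{\left(6 - 1,4 \right)} - 122\right) = 116 \left(0 - 122\right) = 116 \left(-122\right) = -14152$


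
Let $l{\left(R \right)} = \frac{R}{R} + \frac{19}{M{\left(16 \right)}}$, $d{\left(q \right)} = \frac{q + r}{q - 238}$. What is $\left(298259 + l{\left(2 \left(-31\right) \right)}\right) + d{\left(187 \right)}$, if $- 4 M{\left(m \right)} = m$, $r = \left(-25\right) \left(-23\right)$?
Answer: $\frac{20280341}{68} \approx 2.9824 \cdot 10^{5}$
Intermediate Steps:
$r = 575$
$d{\left(q \right)} = \frac{575 + q}{-238 + q}$ ($d{\left(q \right)} = \frac{q + 575}{q - 238} = \frac{575 + q}{-238 + q}$)
$M{\left(m \right)} = - \frac{m}{4}$
$l{\left(R \right)} = - \frac{15}{4}$ ($l{\left(R \right)} = \frac{R}{R} + \frac{19}{\left(- \frac{1}{4}\right) 16} = 1 + \frac{19}{-4} = 1 + 19 \left(- \frac{1}{4}\right) = 1 - \frac{19}{4} = - \frac{15}{4}$)
$\left(298259 + l{\left(2 \left(-31\right) \right)}\right) + d{\left(187 \right)} = \left(298259 - \frac{15}{4}\right) + \frac{575 + 187}{-238 + 187} = \frac{1193021}{4} + \frac{1}{-51} \cdot 762 = \frac{1193021}{4} - \frac{254}{17} = \frac{20280341}{68}$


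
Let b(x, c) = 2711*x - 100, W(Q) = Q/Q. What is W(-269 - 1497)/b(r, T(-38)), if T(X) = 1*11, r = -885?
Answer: -1/2399335 ≈ -4.1678e-7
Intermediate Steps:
W(Q) = 1
T(X) = 11
b(x, c) = -100 + 2711*x
W(-269 - 1497)/b(r, T(-38)) = 1/(-100 + 2711*(-885)) = 1/(-100 - 2399235) = 1/(-2399335) = 1*(-1/2399335) = -1/2399335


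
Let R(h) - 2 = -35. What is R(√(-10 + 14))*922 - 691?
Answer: -31117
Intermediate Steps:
R(h) = -33 (R(h) = 2 - 35 = -33)
R(√(-10 + 14))*922 - 691 = -33*922 - 691 = -30426 - 691 = -31117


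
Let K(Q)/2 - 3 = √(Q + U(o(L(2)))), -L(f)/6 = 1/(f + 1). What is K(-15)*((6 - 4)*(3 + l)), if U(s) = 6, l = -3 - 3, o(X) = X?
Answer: -36 - 36*I ≈ -36.0 - 36.0*I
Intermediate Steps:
L(f) = -6/(1 + f) (L(f) = -6/(f + 1) = -6/(1 + f))
l = -6
K(Q) = 6 + 2*√(6 + Q) (K(Q) = 6 + 2*√(Q + 6) = 6 + 2*√(6 + Q))
K(-15)*((6 - 4)*(3 + l)) = (6 + 2*√(6 - 15))*((6 - 4)*(3 - 6)) = (6 + 2*√(-9))*(2*(-3)) = (6 + 2*(3*I))*(-6) = (6 + 6*I)*(-6) = -36 - 36*I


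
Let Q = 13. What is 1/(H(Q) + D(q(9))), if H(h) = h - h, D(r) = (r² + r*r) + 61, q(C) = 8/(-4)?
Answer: 1/69 ≈ 0.014493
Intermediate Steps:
q(C) = -2 (q(C) = 8*(-¼) = -2)
D(r) = 61 + 2*r² (D(r) = (r² + r²) + 61 = 2*r² + 61 = 61 + 2*r²)
H(h) = 0
1/(H(Q) + D(q(9))) = 1/(0 + (61 + 2*(-2)²)) = 1/(0 + (61 + 2*4)) = 1/(0 + (61 + 8)) = 1/(0 + 69) = 1/69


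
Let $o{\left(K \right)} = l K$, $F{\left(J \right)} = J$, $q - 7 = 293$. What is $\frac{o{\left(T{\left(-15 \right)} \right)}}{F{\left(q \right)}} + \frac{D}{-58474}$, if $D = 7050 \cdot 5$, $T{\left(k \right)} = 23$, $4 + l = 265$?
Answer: $\frac{56740737}{2923700} \approx 19.407$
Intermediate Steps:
$q = 300$ ($q = 7 + 293 = 300$)
$l = 261$ ($l = -4 + 265 = 261$)
$o{\left(K \right)} = 261 K$
$D = 35250$
$\frac{o{\left(T{\left(-15 \right)} \right)}}{F{\left(q \right)}} + \frac{D}{-58474} = \frac{261 \cdot 23}{300} + \frac{35250}{-58474} = 6003 \cdot \frac{1}{300} + 35250 \left(- \frac{1}{58474}\right) = \frac{2001}{100} - \frac{17625}{29237} = \frac{56740737}{2923700}$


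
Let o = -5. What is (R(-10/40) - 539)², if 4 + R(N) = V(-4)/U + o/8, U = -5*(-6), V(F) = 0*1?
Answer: 18913801/64 ≈ 2.9553e+5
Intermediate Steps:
V(F) = 0
U = 30
R(N) = -37/8 (R(N) = -4 + (0/30 - 5/8) = -4 + (0*(1/30) - 5*⅛) = -4 + (0 - 5/8) = -4 - 5/8 = -37/8)
(R(-10/40) - 539)² = (-37/8 - 539)² = (-4349/8)² = 18913801/64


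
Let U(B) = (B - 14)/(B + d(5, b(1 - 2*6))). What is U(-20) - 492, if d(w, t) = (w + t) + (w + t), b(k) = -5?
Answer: -4903/10 ≈ -490.30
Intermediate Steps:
d(w, t) = 2*t + 2*w (d(w, t) = (t + w) + (t + w) = 2*t + 2*w)
U(B) = (-14 + B)/B (U(B) = (B - 14)/(B + (2*(-5) + 2*5)) = (-14 + B)/(B + (-10 + 10)) = (-14 + B)/(B + 0) = (-14 + B)/B)
U(-20) - 492 = (-14 - 20)/(-20) - 492 = -1/20*(-34) - 492 = 17/10 - 492 = -4903/10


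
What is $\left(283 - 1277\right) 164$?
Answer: $-163016$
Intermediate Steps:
$\left(283 - 1277\right) 164 = \left(-994\right) 164 = -163016$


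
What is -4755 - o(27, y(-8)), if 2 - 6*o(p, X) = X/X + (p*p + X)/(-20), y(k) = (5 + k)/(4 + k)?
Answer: -2285399/480 ≈ -4761.3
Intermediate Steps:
y(k) = (5 + k)/(4 + k)
o(p, X) = ⅙ + X/120 + p²/120 (o(p, X) = ⅓ - (X/X + (p*p + X)/(-20))/6 = ⅓ - (1 + (p² + X)*(-1/20))/6 = ⅓ - (1 + (X + p²)*(-1/20))/6 = ⅓ - (1 + (-X/20 - p²/20))/6 = ⅓ - (1 - X/20 - p²/20)/6 = ⅓ + (-⅙ + X/120 + p²/120) = ⅙ + X/120 + p²/120)
-4755 - o(27, y(-8)) = -4755 - (⅙ + ((5 - 8)/(4 - 8))/120 + (1/120)*27²) = -4755 - (⅙ + (-3/(-4))/120 + (1/120)*729) = -4755 - (⅙ + (-¼*(-3))/120 + 243/40) = -4755 - (⅙ + (1/120)*(¾) + 243/40) = -4755 - (⅙ + 1/160 + 243/40) = -4755 - 1*2999/480 = -4755 - 2999/480 = -2285399/480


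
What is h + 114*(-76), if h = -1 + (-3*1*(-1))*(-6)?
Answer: -8683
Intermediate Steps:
h = -19 (h = -1 - 3*(-1)*(-6) = -1 + 3*(-6) = -1 - 18 = -19)
h + 114*(-76) = -19 + 114*(-76) = -19 - 8664 = -8683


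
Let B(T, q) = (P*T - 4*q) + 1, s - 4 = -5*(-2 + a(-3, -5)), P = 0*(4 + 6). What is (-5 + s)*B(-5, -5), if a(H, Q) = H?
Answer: 504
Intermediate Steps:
P = 0 (P = 0*10 = 0)
s = 29 (s = 4 - 5*(-2 - 3) = 4 - 5*(-5) = 4 + 25 = 29)
B(T, q) = 1 - 4*q (B(T, q) = (0*T - 4*q) + 1 = (0 - 4*q) + 1 = -4*q + 1 = 1 - 4*q)
(-5 + s)*B(-5, -5) = (-5 + 29)*(1 - 4*(-5)) = 24*(1 + 20) = 24*21 = 504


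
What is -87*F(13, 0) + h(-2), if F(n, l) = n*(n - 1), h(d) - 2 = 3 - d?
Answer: -13565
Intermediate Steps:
h(d) = 5 - d (h(d) = 2 + (3 - d) = 5 - d)
F(n, l) = n*(-1 + n)
-87*F(13, 0) + h(-2) = -1131*(-1 + 13) + (5 - 1*(-2)) = -1131*12 + (5 + 2) = -87*156 + 7 = -13572 + 7 = -13565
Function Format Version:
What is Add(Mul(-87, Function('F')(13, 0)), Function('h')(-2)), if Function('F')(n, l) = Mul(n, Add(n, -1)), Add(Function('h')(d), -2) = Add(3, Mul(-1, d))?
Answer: -13565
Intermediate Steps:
Function('h')(d) = Add(5, Mul(-1, d)) (Function('h')(d) = Add(2, Add(3, Mul(-1, d))) = Add(5, Mul(-1, d)))
Function('F')(n, l) = Mul(n, Add(-1, n))
Add(Mul(-87, Function('F')(13, 0)), Function('h')(-2)) = Add(Mul(-87, Mul(13, Add(-1, 13))), Add(5, Mul(-1, -2))) = Add(Mul(-87, Mul(13, 12)), Add(5, 2)) = Add(Mul(-87, 156), 7) = Add(-13572, 7) = -13565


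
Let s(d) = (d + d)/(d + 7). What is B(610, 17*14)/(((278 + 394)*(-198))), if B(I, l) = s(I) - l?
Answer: 24271/13682592 ≈ 0.0017739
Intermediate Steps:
s(d) = 2*d/(7 + d) (s(d) = (2*d)/(7 + d) = 2*d/(7 + d))
B(I, l) = -l + 2*I/(7 + I) (B(I, l) = 2*I/(7 + I) - l = -l + 2*I/(7 + I))
B(610, 17*14)/(((278 + 394)*(-198))) = ((2*610 - 17*14*(7 + 610))/(7 + 610))/(((278 + 394)*(-198))) = ((1220 - 1*238*617)/617)/((672*(-198))) = ((1220 - 146846)/617)/(-133056) = ((1/617)*(-145626))*(-1/133056) = -145626/617*(-1/133056) = 24271/13682592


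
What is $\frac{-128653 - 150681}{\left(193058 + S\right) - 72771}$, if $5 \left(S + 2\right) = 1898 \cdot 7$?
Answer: $- \frac{1396670}{614711} \approx -2.2721$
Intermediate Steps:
$S = \frac{13276}{5}$ ($S = -2 + \frac{1898 \cdot 7}{5} = -2 + \frac{1}{5} \cdot 13286 = -2 + \frac{13286}{5} = \frac{13276}{5} \approx 2655.2$)
$\frac{-128653 - 150681}{\left(193058 + S\right) - 72771} = \frac{-128653 - 150681}{\left(193058 + \frac{13276}{5}\right) - 72771} = - \frac{279334}{\frac{978566}{5} - 72771} = - \frac{279334}{\frac{614711}{5}} = \left(-279334\right) \frac{5}{614711} = - \frac{1396670}{614711}$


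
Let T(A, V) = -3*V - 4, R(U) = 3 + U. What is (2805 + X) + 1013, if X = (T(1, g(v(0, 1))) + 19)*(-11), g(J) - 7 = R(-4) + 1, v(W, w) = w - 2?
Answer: 3884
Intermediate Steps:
v(W, w) = -2 + w
g(J) = 7 (g(J) = 7 + ((3 - 4) + 1) = 7 + (-1 + 1) = 7 + 0 = 7)
T(A, V) = -4 - 3*V
X = 66 (X = ((-4 - 3*7) + 19)*(-11) = ((-4 - 21) + 19)*(-11) = (-25 + 19)*(-11) = -6*(-11) = 66)
(2805 + X) + 1013 = (2805 + 66) + 1013 = 2871 + 1013 = 3884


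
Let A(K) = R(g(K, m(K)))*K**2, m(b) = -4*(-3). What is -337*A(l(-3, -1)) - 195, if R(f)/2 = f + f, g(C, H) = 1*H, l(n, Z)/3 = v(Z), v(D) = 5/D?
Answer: -3639795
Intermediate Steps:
m(b) = 12
l(n, Z) = 15/Z (l(n, Z) = 3*(5/Z) = 15/Z)
g(C, H) = H
R(f) = 4*f (R(f) = 2*(f + f) = 2*(2*f) = 4*f)
A(K) = 48*K**2 (A(K) = (4*12)*K**2 = 48*K**2)
-337*A(l(-3, -1)) - 195 = -16176*(15/(-1))**2 - 195 = -16176*(15*(-1))**2 - 195 = -16176*(-15)**2 - 195 = -16176*225 - 195 = -337*10800 - 195 = -3639600 - 195 = -3639795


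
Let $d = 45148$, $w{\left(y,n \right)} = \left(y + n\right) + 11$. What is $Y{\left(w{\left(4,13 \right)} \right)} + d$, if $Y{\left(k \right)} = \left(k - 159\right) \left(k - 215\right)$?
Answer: $69645$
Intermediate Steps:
$w{\left(y,n \right)} = 11 + n + y$ ($w{\left(y,n \right)} = \left(n + y\right) + 11 = 11 + n + y$)
$Y{\left(k \right)} = \left(-215 + k\right) \left(-159 + k\right)$ ($Y{\left(k \right)} = \left(-159 + k\right) \left(-215 + k\right) = \left(-215 + k\right) \left(-159 + k\right)$)
$Y{\left(w{\left(4,13 \right)} \right)} + d = \left(34185 + \left(11 + 13 + 4\right)^{2} - 374 \left(11 + 13 + 4\right)\right) + 45148 = \left(34185 + 28^{2} - 10472\right) + 45148 = \left(34185 + 784 - 10472\right) + 45148 = 24497 + 45148 = 69645$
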